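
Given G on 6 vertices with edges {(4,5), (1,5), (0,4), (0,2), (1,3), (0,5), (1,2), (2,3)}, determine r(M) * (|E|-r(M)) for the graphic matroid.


r(M) = |V| - c = 6 - 1 = 5.
nullity = |E| - r(M) = 8 - 5 = 3.
Product = 5 * 3 = 15.

15


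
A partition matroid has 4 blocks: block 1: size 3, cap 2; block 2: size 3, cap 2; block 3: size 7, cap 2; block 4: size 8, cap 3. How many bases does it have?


A basis picks exactly ci elements from block i.
Number of bases = product of C(|Si|, ci).
= C(3,2) * C(3,2) * C(7,2) * C(8,3)
= 3 * 3 * 21 * 56
= 10584.

10584


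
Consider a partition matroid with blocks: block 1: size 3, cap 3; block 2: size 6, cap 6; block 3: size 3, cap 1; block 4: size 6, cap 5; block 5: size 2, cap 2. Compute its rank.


Rank of a partition matroid = sum of min(|Si|, ci) for each block.
= min(3,3) + min(6,6) + min(3,1) + min(6,5) + min(2,2)
= 3 + 6 + 1 + 5 + 2
= 17.

17


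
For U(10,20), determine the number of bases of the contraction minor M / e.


Contracting e from U(10,20) gives U(9,19).
Bases of U(9,19) = C(19,9) = 19! / (9! * 10!) = 92378.

92378


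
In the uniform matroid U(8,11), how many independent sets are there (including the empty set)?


Independent sets of U(8,11) are all subsets of size <= 8.
Count = C(11,0) + C(11,1) + C(11,2) + C(11,3) + C(11,4) + C(11,5) + C(11,6) + C(11,7) + C(11,8)
     = 1 + 11 + 55 + 165 + 330 + 462 + 462 + 330 + 165
     = 1981.

1981


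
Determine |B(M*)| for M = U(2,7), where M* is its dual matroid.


The dual of U(r,n) is U(n-r, n) = U(5,7).
Bases of U(5,7) are all (5)-element subsets.
|B(M*)| = C(7,5) = 7! / (5! * 2!) = 21.

21


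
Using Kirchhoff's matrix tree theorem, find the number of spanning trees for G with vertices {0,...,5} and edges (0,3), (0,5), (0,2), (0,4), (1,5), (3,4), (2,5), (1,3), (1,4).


By Kirchhoff's matrix tree theorem, the number of spanning trees equals
the determinant of any cofactor of the Laplacian matrix L.
G has 6 vertices and 9 edges.
Computing the (5 x 5) cofactor determinant gives 64.

64


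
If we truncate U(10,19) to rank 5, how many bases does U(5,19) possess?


Truncating U(10,19) to rank 5 gives U(5,19).
Bases of U(5,19) are all 5-element subsets of 19 elements.
Number of bases = C(19,5) = 19! / (5! * 14!) = 11628.

11628


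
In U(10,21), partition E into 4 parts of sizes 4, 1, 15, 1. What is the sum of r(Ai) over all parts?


r(Ai) = min(|Ai|, 10) for each part.
Sum = min(4,10) + min(1,10) + min(15,10) + min(1,10)
    = 4 + 1 + 10 + 1
    = 16.

16


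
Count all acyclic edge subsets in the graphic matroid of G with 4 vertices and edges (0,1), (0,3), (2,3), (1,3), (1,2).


An independent set in a graphic matroid is an acyclic edge subset.
G has 4 vertices and 5 edges.
Enumerate all 2^5 = 32 subsets, checking for acyclicity.
Total independent sets = 24.

24


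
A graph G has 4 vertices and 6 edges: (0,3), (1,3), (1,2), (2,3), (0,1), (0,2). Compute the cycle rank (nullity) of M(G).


Cycle rank (nullity) = |E| - r(M) = |E| - (|V| - c).
|E| = 6, |V| = 4, c = 1.
Nullity = 6 - (4 - 1) = 6 - 3 = 3.

3


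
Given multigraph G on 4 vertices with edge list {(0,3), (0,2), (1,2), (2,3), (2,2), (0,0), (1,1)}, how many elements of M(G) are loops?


In a graphic matroid, a loop is a self-loop edge (u,u) with rank 0.
Examining all 7 edges for self-loops...
Self-loops found: (2,2), (0,0), (1,1)
Number of loops = 3.

3


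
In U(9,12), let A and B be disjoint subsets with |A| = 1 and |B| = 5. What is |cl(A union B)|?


|A union B| = 1 + 5 = 6 (disjoint).
In U(9,12), cl(S) = S if |S| < 9, else cl(S) = E.
Since 6 < 9, cl(A union B) = A union B.
|cl(A union B)| = 6.

6


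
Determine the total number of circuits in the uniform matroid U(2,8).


In U(2,8), circuits are the (3)-element subsets.
Any set of 3 elements is dependent, and removing any one element gives
an independent set of size 2, so it is a minimal dependent set.
Number of circuits = C(8,3) = 8! / (3! * 5!) = 56.

56


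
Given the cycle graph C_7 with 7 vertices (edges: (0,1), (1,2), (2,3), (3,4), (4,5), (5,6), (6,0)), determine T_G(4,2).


T(C_7; x,y) = x + x^2 + ... + x^(6) + y.
T(4,2) = 4^1 + 4^2 + 4^3 + 4^4 + 4^5 + 4^6 + 2
= 4 + 16 + 64 + 256 + 1024 + 4096 + 2
= 5462.

5462


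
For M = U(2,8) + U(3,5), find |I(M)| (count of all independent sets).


For a direct sum, |I(M1+M2)| = |I(M1)| * |I(M2)|.
|I(U(2,8))| = sum C(8,k) for k=0..2 = 37.
|I(U(3,5))| = sum C(5,k) for k=0..3 = 26.
Total = 37 * 26 = 962.

962


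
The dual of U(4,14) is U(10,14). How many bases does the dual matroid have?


The dual of U(r,n) is U(n-r, n) = U(10,14).
Bases of U(10,14) are all (10)-element subsets.
|B(M*)| = C(14,10) = 14! / (10! * 4!) = 1001.

1001


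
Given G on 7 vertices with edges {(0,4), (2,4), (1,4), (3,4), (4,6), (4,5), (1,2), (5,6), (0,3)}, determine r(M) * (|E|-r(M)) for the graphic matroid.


r(M) = |V| - c = 7 - 1 = 6.
nullity = |E| - r(M) = 9 - 6 = 3.
Product = 6 * 3 = 18.

18


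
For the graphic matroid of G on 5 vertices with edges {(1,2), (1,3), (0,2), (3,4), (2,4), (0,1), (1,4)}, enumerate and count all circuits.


A circuit in a graphic matroid = edge set of a simple cycle.
G has 5 vertices and 7 edges.
Enumerating all minimal edge subsets forming cycles...
Total circuits found: 6.

6


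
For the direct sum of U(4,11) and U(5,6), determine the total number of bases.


Bases of a direct sum M1 + M2: |B| = |B(M1)| * |B(M2)|.
|B(U(4,11))| = C(11,4) = 330.
|B(U(5,6))| = C(6,5) = 6.
Total bases = 330 * 6 = 1980.

1980


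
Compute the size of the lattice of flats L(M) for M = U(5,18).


Flats of U(5,18): every subset of size < 5 is a flat, plus E itself.
Count = (18 choose 0) + (18 choose 1) + (18 choose 2) + (18 choose 3) + (18 choose 4) + 1
     = 1 + 18 + 153 + 816 + 3060 + 1
     = 4049.

4049


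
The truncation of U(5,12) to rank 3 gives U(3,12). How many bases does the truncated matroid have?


Truncating U(5,12) to rank 3 gives U(3,12).
Bases of U(3,12) are all 3-element subsets of 12 elements.
Number of bases = (12 choose 3) = 220.

220


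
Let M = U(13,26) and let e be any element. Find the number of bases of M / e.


Contracting e from U(13,26) gives U(12,25).
Bases of U(12,25) = C(25,12) = 25! / (12! * 13!) = 5200300.

5200300


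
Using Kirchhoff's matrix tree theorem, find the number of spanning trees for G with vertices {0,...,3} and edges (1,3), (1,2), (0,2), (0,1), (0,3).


By Kirchhoff's matrix tree theorem, the number of spanning trees equals
the determinant of any cofactor of the Laplacian matrix L.
G has 4 vertices and 5 edges.
Computing the (3 x 3) cofactor determinant gives 8.

8


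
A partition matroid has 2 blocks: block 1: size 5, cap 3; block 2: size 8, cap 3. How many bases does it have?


A basis picks exactly ci elements from block i.
Number of bases = product of C(|Si|, ci).
= C(5,3) * C(8,3)
= 10 * 56
= 560.

560


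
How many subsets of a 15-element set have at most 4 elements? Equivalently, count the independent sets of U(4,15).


Independent sets of U(4,15) are all subsets of size <= 4.
Count = C(15,0) + C(15,1) + C(15,2) + C(15,3) + C(15,4)
     = 1 + 15 + 105 + 455 + 1365
     = 1941.

1941


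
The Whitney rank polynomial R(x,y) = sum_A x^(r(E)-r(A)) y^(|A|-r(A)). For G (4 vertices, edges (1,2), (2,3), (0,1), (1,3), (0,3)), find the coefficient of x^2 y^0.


R(x,y) = sum over A in 2^E of x^(r(E)-r(A)) * y^(|A|-r(A)).
G has 4 vertices, 5 edges. r(E) = 3.
Enumerate all 2^5 = 32 subsets.
Count subsets with r(E)-r(A)=2 and |A|-r(A)=0: 5.

5


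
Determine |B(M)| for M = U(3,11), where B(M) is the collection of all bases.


Bases of U(3,11) are all 3-element subsets of the 11-element ground set.
Number of bases = C(11,3).
(11 choose 3) = 165.

165


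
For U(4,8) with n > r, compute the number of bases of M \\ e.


Deleting e from U(4,8) gives U(4,7) since n > r.
Bases of U(4,7) = C(7,4) = (7 * 6 * 5 * 4) / (1 * 2 * 3 * 4) = 35.

35


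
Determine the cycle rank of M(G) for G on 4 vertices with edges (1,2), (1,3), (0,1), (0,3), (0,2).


Cycle rank (nullity) = |E| - r(M) = |E| - (|V| - c).
|E| = 5, |V| = 4, c = 1.
Nullity = 5 - (4 - 1) = 5 - 3 = 2.

2


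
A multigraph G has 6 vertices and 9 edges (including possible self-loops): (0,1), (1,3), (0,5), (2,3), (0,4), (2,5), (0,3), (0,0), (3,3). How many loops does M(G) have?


In a graphic matroid, a loop is a self-loop edge (u,u) with rank 0.
Examining all 9 edges for self-loops...
Self-loops found: (0,0), (3,3)
Number of loops = 2.

2


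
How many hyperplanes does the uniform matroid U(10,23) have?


Hyperplanes of U(10,23) are flats of rank 9.
In a uniform matroid, these are exactly the (9)-element subsets.
Count = C(23,9) = 817190.

817190


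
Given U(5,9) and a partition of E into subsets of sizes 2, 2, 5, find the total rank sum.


r(Ai) = min(|Ai|, 5) for each part.
Sum = min(2,5) + min(2,5) + min(5,5)
    = 2 + 2 + 5
    = 9.

9


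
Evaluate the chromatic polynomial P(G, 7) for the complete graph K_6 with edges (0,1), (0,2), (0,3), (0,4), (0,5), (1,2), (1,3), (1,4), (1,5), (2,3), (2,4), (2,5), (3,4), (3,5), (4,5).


P(K_6, k) = k(k-1)(k-2)...(k-5).
P(7) = (7) * (6) * (5) * (4) * (3) * (2) = 5040.

5040


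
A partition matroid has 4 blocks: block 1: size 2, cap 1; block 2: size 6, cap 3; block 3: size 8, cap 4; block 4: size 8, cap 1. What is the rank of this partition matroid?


Rank of a partition matroid = sum of min(|Si|, ci) for each block.
= min(2,1) + min(6,3) + min(8,4) + min(8,1)
= 1 + 3 + 4 + 1
= 9.

9


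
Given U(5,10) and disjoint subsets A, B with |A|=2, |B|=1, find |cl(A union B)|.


|A union B| = 2 + 1 = 3 (disjoint).
In U(5,10), cl(S) = S if |S| < 5, else cl(S) = E.
Since 3 < 5, cl(A union B) = A union B.
|cl(A union B)| = 3.

3


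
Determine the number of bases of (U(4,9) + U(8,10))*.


(M1+M2)* = M1* + M2*.
M1* = U(5,9), bases: C(9,5) = 126.
M2* = U(2,10), bases: C(10,2) = 45.
|B(M*)| = 126 * 45 = 5670.

5670


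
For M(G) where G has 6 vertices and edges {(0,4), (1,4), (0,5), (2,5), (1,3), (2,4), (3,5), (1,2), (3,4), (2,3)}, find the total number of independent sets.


An independent set in a graphic matroid is an acyclic edge subset.
G has 6 vertices and 10 edges.
Enumerate all 2^10 = 1024 subsets, checking for acyclicity.
Total independent sets = 454.

454


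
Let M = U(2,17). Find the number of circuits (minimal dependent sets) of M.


In U(2,17), circuits are the (3)-element subsets.
Any set of 3 elements is dependent, and removing any one element gives
an independent set of size 2, so it is a minimal dependent set.
Number of circuits = C(17,3) = (17 * 16 * 15) / (1 * 2 * 3) = 680.

680


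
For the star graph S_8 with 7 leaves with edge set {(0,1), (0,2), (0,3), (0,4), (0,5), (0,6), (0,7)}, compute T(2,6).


A star on 8 vertices is a tree with 7 edges.
T(x,y) = x^(7) for any tree.
T(2,6) = 2^7 = 128.

128


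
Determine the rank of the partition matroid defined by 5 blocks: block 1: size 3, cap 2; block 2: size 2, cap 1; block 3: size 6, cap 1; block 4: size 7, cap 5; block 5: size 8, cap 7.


Rank of a partition matroid = sum of min(|Si|, ci) for each block.
= min(3,2) + min(2,1) + min(6,1) + min(7,5) + min(8,7)
= 2 + 1 + 1 + 5 + 7
= 16.

16


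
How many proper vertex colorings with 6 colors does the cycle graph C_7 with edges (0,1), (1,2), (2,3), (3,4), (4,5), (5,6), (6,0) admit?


P(C_7, k) = (k-1)^7 + (-1)^7*(k-1).
P(6) = (5)^7 - 5
= 78125 - 5 = 78120.

78120


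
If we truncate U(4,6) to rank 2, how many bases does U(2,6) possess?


Truncating U(4,6) to rank 2 gives U(2,6).
Bases of U(2,6) are all 2-element subsets of 6 elements.
Number of bases = (6 choose 2) = 15.

15


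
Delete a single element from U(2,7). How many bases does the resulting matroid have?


Deleting e from U(2,7) gives U(2,6) since n > r.
Bases of U(2,6) = C(6,2) = 6! / (2! * 4!) = 15.

15


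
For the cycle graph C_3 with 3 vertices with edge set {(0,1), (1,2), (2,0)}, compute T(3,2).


T(C_3; x,y) = x + x^2 + ... + x^(2) + y.
T(3,2) = 3^1 + 3^2 + 2
= 3 + 9 + 2
= 14.

14


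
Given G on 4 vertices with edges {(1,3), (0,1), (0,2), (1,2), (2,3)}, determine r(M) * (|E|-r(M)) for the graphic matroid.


r(M) = |V| - c = 4 - 1 = 3.
nullity = |E| - r(M) = 5 - 3 = 2.
Product = 3 * 2 = 6.

6


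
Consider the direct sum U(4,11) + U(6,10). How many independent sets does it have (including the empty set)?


For a direct sum, |I(M1+M2)| = |I(M1)| * |I(M2)|.
|I(U(4,11))| = sum C(11,k) for k=0..4 = 562.
|I(U(6,10))| = sum C(10,k) for k=0..6 = 848.
Total = 562 * 848 = 476576.

476576


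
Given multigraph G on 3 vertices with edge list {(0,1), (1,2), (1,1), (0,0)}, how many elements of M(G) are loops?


In a graphic matroid, a loop is a self-loop edge (u,u) with rank 0.
Examining all 4 edges for self-loops...
Self-loops found: (1,1), (0,0)
Number of loops = 2.

2


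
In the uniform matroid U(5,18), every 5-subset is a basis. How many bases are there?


Bases of U(5,18) are all 5-element subsets of the 18-element ground set.
Number of bases = C(18,5).
C(18,5) = 8568.

8568


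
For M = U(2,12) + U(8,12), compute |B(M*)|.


(M1+M2)* = M1* + M2*.
M1* = U(10,12), bases: C(12,10) = 66.
M2* = U(4,12), bases: C(12,4) = 495.
|B(M*)| = 66 * 495 = 32670.

32670


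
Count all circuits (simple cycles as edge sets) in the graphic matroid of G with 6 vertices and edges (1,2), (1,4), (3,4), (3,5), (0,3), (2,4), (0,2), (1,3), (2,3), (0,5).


A circuit in a graphic matroid = edge set of a simple cycle.
G has 6 vertices and 10 edges.
Enumerating all minimal edge subsets forming cycles...
Total circuits found: 18.

18


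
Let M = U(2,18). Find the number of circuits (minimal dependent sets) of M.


In U(2,18), circuits are the (3)-element subsets.
Any set of 3 elements is dependent, and removing any one element gives
an independent set of size 2, so it is a minimal dependent set.
Number of circuits = C(18,3) = (18 * 17 * 16) / (1 * 2 * 3) = 816.

816


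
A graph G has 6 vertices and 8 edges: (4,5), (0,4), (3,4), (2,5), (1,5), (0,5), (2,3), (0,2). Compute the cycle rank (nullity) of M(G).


Cycle rank (nullity) = |E| - r(M) = |E| - (|V| - c).
|E| = 8, |V| = 6, c = 1.
Nullity = 8 - (6 - 1) = 8 - 5 = 3.

3


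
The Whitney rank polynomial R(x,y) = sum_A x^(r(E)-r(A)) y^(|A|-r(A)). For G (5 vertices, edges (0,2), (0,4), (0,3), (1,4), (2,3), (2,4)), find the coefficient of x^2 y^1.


R(x,y) = sum over A in 2^E of x^(r(E)-r(A)) * y^(|A|-r(A)).
G has 5 vertices, 6 edges. r(E) = 4.
Enumerate all 2^6 = 64 subsets.
Count subsets with r(E)-r(A)=2 and |A|-r(A)=1: 2.

2


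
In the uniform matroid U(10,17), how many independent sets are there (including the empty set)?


Independent sets of U(10,17) are all subsets of size <= 10.
Count = (17 choose 0) + (17 choose 1) + (17 choose 2) + (17 choose 3) + (17 choose 4) + (17 choose 5) + (17 choose 6) + (17 choose 7) + (17 choose 8) + (17 choose 9) + (17 choose 10)
     = 1 + 17 + 136 + 680 + 2380 + 6188 + 12376 + 19448 + 24310 + 24310 + 19448
     = 109294.

109294


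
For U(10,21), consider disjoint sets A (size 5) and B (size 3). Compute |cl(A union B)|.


|A union B| = 5 + 3 = 8 (disjoint).
In U(10,21), cl(S) = S if |S| < 10, else cl(S) = E.
Since 8 < 10, cl(A union B) = A union B.
|cl(A union B)| = 8.

8


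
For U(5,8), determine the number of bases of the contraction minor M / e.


Contracting e from U(5,8) gives U(4,7).
Bases of U(4,7) = C(7,4) = 7! / (4! * 3!) = 35.

35


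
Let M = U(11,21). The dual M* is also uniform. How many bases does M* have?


The dual of U(r,n) is U(n-r, n) = U(10,21).
Bases of U(10,21) are all (10)-element subsets.
|B(M*)| = C(21,10) = 352716.

352716


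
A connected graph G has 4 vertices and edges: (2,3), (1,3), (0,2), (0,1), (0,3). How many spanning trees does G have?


By Kirchhoff's matrix tree theorem, the number of spanning trees equals
the determinant of any cofactor of the Laplacian matrix L.
G has 4 vertices and 5 edges.
Computing the (3 x 3) cofactor determinant gives 8.

8


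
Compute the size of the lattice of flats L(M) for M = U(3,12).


Flats of U(3,12): every subset of size < 3 is a flat, plus E itself.
Count = (12 choose 0) + (12 choose 1) + (12 choose 2) + 1
     = 1 + 12 + 66 + 1
     = 80.

80


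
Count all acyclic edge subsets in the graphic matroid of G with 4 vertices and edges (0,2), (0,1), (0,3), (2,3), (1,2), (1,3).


An independent set in a graphic matroid is an acyclic edge subset.
G has 4 vertices and 6 edges.
Enumerate all 2^6 = 64 subsets, checking for acyclicity.
Total independent sets = 38.

38


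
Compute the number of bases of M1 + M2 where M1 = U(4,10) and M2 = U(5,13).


Bases of a direct sum M1 + M2: |B| = |B(M1)| * |B(M2)|.
|B(U(4,10))| = C(10,4) = 210.
|B(U(5,13))| = C(13,5) = 1287.
Total bases = 210 * 1287 = 270270.

270270


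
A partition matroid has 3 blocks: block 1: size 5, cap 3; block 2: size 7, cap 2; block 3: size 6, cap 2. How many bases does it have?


A basis picks exactly ci elements from block i.
Number of bases = product of C(|Si|, ci).
= C(5,3) * C(7,2) * C(6,2)
= 10 * 21 * 15
= 3150.

3150


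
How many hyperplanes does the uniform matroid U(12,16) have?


Hyperplanes of U(12,16) are flats of rank 11.
In a uniform matroid, these are exactly the (11)-element subsets.
Count = (16 choose 11) = 4368.

4368


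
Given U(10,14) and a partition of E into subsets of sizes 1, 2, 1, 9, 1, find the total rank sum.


r(Ai) = min(|Ai|, 10) for each part.
Sum = min(1,10) + min(2,10) + min(1,10) + min(9,10) + min(1,10)
    = 1 + 2 + 1 + 9 + 1
    = 14.

14


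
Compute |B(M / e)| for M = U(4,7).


Contracting e from U(4,7) gives U(3,6).
Bases of U(3,6) = (6 choose 3) = 20.

20


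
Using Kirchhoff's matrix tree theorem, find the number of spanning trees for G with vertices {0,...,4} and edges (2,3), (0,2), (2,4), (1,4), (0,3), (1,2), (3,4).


By Kirchhoff's matrix tree theorem, the number of spanning trees equals
the determinant of any cofactor of the Laplacian matrix L.
G has 5 vertices and 7 edges.
Computing the (4 x 4) cofactor determinant gives 21.

21


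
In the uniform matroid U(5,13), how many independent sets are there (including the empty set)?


Independent sets of U(5,13) are all subsets of size <= 5.
Count = C(13,0) + C(13,1) + C(13,2) + C(13,3) + C(13,4) + C(13,5)
     = 1 + 13 + 78 + 286 + 715 + 1287
     = 2380.

2380


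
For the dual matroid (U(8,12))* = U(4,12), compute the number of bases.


The dual of U(r,n) is U(n-r, n) = U(4,12).
Bases of U(4,12) are all (4)-element subsets.
|B(M*)| = (12 choose 4) = 495.

495


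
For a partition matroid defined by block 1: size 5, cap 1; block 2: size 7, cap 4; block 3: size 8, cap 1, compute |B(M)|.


A basis picks exactly ci elements from block i.
Number of bases = product of C(|Si|, ci).
= C(5,1) * C(7,4) * C(8,1)
= 5 * 35 * 8
= 1400.

1400


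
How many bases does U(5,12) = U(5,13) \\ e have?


Deleting e from U(5,13) gives U(5,12) since n > r.
Bases of U(5,12) = (12 choose 5) = 792.

792


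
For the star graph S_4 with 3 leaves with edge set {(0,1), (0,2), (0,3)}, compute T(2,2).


A star on 4 vertices is a tree with 3 edges.
T(x,y) = x^(3) for any tree.
T(2,2) = 2^3 = 8.

8


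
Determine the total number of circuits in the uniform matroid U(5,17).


In U(5,17), circuits are the (6)-element subsets.
Any set of 6 elements is dependent, and removing any one element gives
an independent set of size 5, so it is a minimal dependent set.
Number of circuits = C(17,6) = 17! / (6! * 11!) = 12376.

12376


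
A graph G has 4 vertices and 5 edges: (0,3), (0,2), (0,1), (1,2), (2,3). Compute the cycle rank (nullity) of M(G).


Cycle rank (nullity) = |E| - r(M) = |E| - (|V| - c).
|E| = 5, |V| = 4, c = 1.
Nullity = 5 - (4 - 1) = 5 - 3 = 2.

2


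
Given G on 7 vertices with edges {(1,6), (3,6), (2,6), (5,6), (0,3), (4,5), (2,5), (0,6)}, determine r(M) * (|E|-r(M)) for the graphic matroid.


r(M) = |V| - c = 7 - 1 = 6.
nullity = |E| - r(M) = 8 - 6 = 2.
Product = 6 * 2 = 12.

12


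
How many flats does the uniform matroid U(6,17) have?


Flats of U(6,17): every subset of size < 6 is a flat, plus E itself.
Count = C(17,0) + C(17,1) + C(17,2) + C(17,3) + C(17,4) + C(17,5) + 1
     = 1 + 17 + 136 + 680 + 2380 + 6188 + 1
     = 9403.

9403


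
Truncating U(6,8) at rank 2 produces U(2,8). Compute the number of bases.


Truncating U(6,8) to rank 2 gives U(2,8).
Bases of U(2,8) are all 2-element subsets of 8 elements.
Number of bases = C(8,2) = (8 * 7) / (1 * 2) = 28.

28


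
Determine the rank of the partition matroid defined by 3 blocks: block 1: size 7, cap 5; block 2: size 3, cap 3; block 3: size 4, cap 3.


Rank of a partition matroid = sum of min(|Si|, ci) for each block.
= min(7,5) + min(3,3) + min(4,3)
= 5 + 3 + 3
= 11.

11


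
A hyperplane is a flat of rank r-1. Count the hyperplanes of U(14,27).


Hyperplanes of U(14,27) are flats of rank 13.
In a uniform matroid, these are exactly the (13)-element subsets.
Count = C(27,13) = 20058300.

20058300


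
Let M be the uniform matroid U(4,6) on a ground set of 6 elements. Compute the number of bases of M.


Bases of U(4,6) are all 4-element subsets of the 6-element ground set.
Number of bases = C(6,4).
C(6,4) = 6! / (4! * 2!) = 15.

15


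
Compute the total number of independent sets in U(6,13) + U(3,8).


For a direct sum, |I(M1+M2)| = |I(M1)| * |I(M2)|.
|I(U(6,13))| = sum C(13,k) for k=0..6 = 4096.
|I(U(3,8))| = sum C(8,k) for k=0..3 = 93.
Total = 4096 * 93 = 380928.

380928


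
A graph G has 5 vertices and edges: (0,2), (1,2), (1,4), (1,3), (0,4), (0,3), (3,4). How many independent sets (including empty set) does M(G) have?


An independent set in a graphic matroid is an acyclic edge subset.
G has 5 vertices and 7 edges.
Enumerate all 2^7 = 128 subsets, checking for acyclicity.
Total independent sets = 86.

86


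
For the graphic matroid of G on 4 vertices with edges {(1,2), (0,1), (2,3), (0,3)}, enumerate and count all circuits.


A circuit in a graphic matroid = edge set of a simple cycle.
G has 4 vertices and 4 edges.
Enumerating all minimal edge subsets forming cycles...
Total circuits found: 1.

1


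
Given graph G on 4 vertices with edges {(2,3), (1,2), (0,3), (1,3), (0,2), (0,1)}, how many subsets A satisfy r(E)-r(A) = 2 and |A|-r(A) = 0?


R(x,y) = sum over A in 2^E of x^(r(E)-r(A)) * y^(|A|-r(A)).
G has 4 vertices, 6 edges. r(E) = 3.
Enumerate all 2^6 = 64 subsets.
Count subsets with r(E)-r(A)=2 and |A|-r(A)=0: 6.

6


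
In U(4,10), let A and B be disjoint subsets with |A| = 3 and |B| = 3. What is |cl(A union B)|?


|A union B| = 3 + 3 = 6 (disjoint).
In U(4,10), cl(S) = S if |S| < 4, else cl(S) = E.
Since 6 >= 4, cl(A union B) = E.
|cl(A union B)| = 10.

10


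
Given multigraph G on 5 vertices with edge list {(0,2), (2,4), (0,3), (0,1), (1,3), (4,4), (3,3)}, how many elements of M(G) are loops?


In a graphic matroid, a loop is a self-loop edge (u,u) with rank 0.
Examining all 7 edges for self-loops...
Self-loops found: (4,4), (3,3)
Number of loops = 2.

2


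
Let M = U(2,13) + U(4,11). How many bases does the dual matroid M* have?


(M1+M2)* = M1* + M2*.
M1* = U(11,13), bases: C(13,11) = 78.
M2* = U(7,11), bases: C(11,7) = 330.
|B(M*)| = 78 * 330 = 25740.

25740


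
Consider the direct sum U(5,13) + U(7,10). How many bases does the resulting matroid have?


Bases of a direct sum M1 + M2: |B| = |B(M1)| * |B(M2)|.
|B(U(5,13))| = C(13,5) = 1287.
|B(U(7,10))| = C(10,7) = 120.
Total bases = 1287 * 120 = 154440.

154440


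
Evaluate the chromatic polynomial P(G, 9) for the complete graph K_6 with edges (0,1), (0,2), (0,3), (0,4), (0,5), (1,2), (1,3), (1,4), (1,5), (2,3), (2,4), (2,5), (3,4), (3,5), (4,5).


P(K_6, k) = k(k-1)(k-2)...(k-5).
P(9) = (9) * (8) * (7) * (6) * (5) * (4) = 60480.

60480


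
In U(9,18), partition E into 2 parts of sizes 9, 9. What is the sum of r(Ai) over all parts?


r(Ai) = min(|Ai|, 9) for each part.
Sum = min(9,9) + min(9,9)
    = 9 + 9
    = 18.

18


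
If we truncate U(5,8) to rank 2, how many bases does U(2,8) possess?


Truncating U(5,8) to rank 2 gives U(2,8).
Bases of U(2,8) are all 2-element subsets of 8 elements.
Number of bases = (8 choose 2) = 28.

28


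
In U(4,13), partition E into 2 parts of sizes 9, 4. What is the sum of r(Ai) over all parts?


r(Ai) = min(|Ai|, 4) for each part.
Sum = min(9,4) + min(4,4)
    = 4 + 4
    = 8.

8


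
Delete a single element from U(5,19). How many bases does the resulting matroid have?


Deleting e from U(5,19) gives U(5,18) since n > r.
Bases of U(5,18) = (18 choose 5) = 8568.

8568


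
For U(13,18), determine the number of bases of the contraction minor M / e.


Contracting e from U(13,18) gives U(12,17).
Bases of U(12,17) = C(17,12) = 6188.

6188


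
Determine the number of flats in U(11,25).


Flats of U(11,25): every subset of size < 11 is a flat, plus E itself.
Count = (25 choose 0) + (25 choose 1) + (25 choose 2) + (25 choose 3) + (25 choose 4) + (25 choose 5) + (25 choose 6) + (25 choose 7) + (25 choose 8) + (25 choose 9) + (25 choose 10) + 1
     = 1 + 25 + 300 + 2300 + 12650 + 53130 + 177100 + 480700 + 1081575 + 2042975 + 3268760 + 1
     = 7119517.

7119517


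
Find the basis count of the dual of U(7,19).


The dual of U(r,n) is U(n-r, n) = U(12,19).
Bases of U(12,19) are all (12)-element subsets.
|B(M*)| = C(19,12) = 19! / (12! * 7!) = 50388.

50388


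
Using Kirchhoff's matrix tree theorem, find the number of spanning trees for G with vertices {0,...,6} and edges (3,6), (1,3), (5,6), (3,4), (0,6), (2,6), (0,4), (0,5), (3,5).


By Kirchhoff's matrix tree theorem, the number of spanning trees equals
the determinant of any cofactor of the Laplacian matrix L.
G has 7 vertices and 9 edges.
Computing the (6 x 6) cofactor determinant gives 24.

24


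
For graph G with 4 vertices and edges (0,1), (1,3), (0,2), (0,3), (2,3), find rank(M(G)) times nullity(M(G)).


r(M) = |V| - c = 4 - 1 = 3.
nullity = |E| - r(M) = 5 - 3 = 2.
Product = 3 * 2 = 6.

6


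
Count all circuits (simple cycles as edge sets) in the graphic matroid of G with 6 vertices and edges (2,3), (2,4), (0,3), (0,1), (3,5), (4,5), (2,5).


A circuit in a graphic matroid = edge set of a simple cycle.
G has 6 vertices and 7 edges.
Enumerating all minimal edge subsets forming cycles...
Total circuits found: 3.

3


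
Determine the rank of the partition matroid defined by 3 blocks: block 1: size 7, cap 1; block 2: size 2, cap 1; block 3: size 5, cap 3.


Rank of a partition matroid = sum of min(|Si|, ci) for each block.
= min(7,1) + min(2,1) + min(5,3)
= 1 + 1 + 3
= 5.

5


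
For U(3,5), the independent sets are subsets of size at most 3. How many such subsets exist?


Independent sets of U(3,5) are all subsets of size <= 3.
Count = (5 choose 0) + (5 choose 1) + (5 choose 2) + (5 choose 3)
     = 1 + 5 + 10 + 10
     = 26.

26


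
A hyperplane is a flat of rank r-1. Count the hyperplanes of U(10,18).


Hyperplanes of U(10,18) are flats of rank 9.
In a uniform matroid, these are exactly the (9)-element subsets.
Count = C(18,9) = 18! / (9! * 9!) = 48620.

48620


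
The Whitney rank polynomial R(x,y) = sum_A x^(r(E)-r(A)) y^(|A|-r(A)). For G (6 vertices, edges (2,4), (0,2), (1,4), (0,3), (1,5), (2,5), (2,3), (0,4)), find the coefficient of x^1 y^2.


R(x,y) = sum over A in 2^E of x^(r(E)-r(A)) * y^(|A|-r(A)).
G has 6 vertices, 8 edges. r(E) = 5.
Enumerate all 2^8 = 256 subsets.
Count subsets with r(E)-r(A)=1 and |A|-r(A)=2: 4.

4


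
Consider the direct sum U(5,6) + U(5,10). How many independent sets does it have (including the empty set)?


For a direct sum, |I(M1+M2)| = |I(M1)| * |I(M2)|.
|I(U(5,6))| = sum C(6,k) for k=0..5 = 63.
|I(U(5,10))| = sum C(10,k) for k=0..5 = 638.
Total = 63 * 638 = 40194.

40194


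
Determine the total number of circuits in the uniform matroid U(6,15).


In U(6,15), circuits are the (7)-element subsets.
Any set of 7 elements is dependent, and removing any one element gives
an independent set of size 6, so it is a minimal dependent set.
Number of circuits = C(15,7) = 6435.

6435


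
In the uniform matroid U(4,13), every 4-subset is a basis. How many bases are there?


Bases of U(4,13) are all 4-element subsets of the 13-element ground set.
Number of bases = C(13,4).
(13 choose 4) = 715.

715


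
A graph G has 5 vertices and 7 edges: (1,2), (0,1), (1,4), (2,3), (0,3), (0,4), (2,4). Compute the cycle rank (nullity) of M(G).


Cycle rank (nullity) = |E| - r(M) = |E| - (|V| - c).
|E| = 7, |V| = 5, c = 1.
Nullity = 7 - (5 - 1) = 7 - 4 = 3.

3


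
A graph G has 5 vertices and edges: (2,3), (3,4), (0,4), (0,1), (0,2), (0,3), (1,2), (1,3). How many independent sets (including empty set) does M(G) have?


An independent set in a graphic matroid is an acyclic edge subset.
G has 5 vertices and 8 edges.
Enumerate all 2^8 = 256 subsets, checking for acyclicity.
Total independent sets = 128.

128


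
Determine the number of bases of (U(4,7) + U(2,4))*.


(M1+M2)* = M1* + M2*.
M1* = U(3,7), bases: C(7,3) = 35.
M2* = U(2,4), bases: C(4,2) = 6.
|B(M*)| = 35 * 6 = 210.

210


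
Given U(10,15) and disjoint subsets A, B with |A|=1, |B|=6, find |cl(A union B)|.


|A union B| = 1 + 6 = 7 (disjoint).
In U(10,15), cl(S) = S if |S| < 10, else cl(S) = E.
Since 7 < 10, cl(A union B) = A union B.
|cl(A union B)| = 7.

7


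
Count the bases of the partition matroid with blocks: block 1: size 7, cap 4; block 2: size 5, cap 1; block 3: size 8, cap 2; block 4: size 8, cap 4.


A basis picks exactly ci elements from block i.
Number of bases = product of C(|Si|, ci).
= C(7,4) * C(5,1) * C(8,2) * C(8,4)
= 35 * 5 * 28 * 70
= 343000.

343000


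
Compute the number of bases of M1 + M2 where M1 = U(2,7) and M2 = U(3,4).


Bases of a direct sum M1 + M2: |B| = |B(M1)| * |B(M2)|.
|B(U(2,7))| = C(7,2) = 21.
|B(U(3,4))| = C(4,3) = 4.
Total bases = 21 * 4 = 84.

84


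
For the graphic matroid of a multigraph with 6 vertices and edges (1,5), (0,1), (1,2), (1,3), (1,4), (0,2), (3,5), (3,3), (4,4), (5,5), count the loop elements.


In a graphic matroid, a loop is a self-loop edge (u,u) with rank 0.
Examining all 10 edges for self-loops...
Self-loops found: (3,3), (4,4), (5,5)
Number of loops = 3.

3


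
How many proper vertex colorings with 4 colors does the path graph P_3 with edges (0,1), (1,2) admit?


P(P_3, k) = k * (k-1)^(2).
P(4) = 4 * 3^2 = 4 * 9 = 36.

36


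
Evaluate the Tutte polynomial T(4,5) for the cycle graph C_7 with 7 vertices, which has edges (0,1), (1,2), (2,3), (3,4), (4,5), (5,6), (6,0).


T(C_7; x,y) = x + x^2 + ... + x^(6) + y.
T(4,5) = 4^1 + 4^2 + 4^3 + 4^4 + 4^5 + 4^6 + 5
= 4 + 16 + 64 + 256 + 1024 + 4096 + 5
= 5465.

5465


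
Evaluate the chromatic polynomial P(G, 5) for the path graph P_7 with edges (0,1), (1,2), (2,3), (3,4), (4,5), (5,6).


P(P_7, k) = k * (k-1)^(6).
P(5) = 5 * 4^6 = 5 * 4096 = 20480.

20480


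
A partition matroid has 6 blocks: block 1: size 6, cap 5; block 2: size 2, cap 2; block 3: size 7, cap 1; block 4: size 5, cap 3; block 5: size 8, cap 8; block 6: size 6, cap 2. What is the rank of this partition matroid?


Rank of a partition matroid = sum of min(|Si|, ci) for each block.
= min(6,5) + min(2,2) + min(7,1) + min(5,3) + min(8,8) + min(6,2)
= 5 + 2 + 1 + 3 + 8 + 2
= 21.

21


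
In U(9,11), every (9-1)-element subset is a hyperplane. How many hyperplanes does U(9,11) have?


Hyperplanes of U(9,11) are flats of rank 8.
In a uniform matroid, these are exactly the (8)-element subsets.
Count = (11 choose 8) = 165.

165


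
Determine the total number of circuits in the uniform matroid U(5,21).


In U(5,21), circuits are the (6)-element subsets.
Any set of 6 elements is dependent, and removing any one element gives
an independent set of size 5, so it is a minimal dependent set.
Number of circuits = (21 choose 6) = 54264.

54264


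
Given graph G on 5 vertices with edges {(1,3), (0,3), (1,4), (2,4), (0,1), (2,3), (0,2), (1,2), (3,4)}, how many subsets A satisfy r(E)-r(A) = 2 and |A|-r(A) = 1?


R(x,y) = sum over A in 2^E of x^(r(E)-r(A)) * y^(|A|-r(A)).
G has 5 vertices, 9 edges. r(E) = 4.
Enumerate all 2^9 = 512 subsets.
Count subsets with r(E)-r(A)=2 and |A|-r(A)=1: 7.

7


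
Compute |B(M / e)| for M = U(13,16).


Contracting e from U(13,16) gives U(12,15).
Bases of U(12,15) = (15 choose 12) = 455.

455


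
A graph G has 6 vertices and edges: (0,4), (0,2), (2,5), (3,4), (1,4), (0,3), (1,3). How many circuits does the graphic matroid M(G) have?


A circuit in a graphic matroid = edge set of a simple cycle.
G has 6 vertices and 7 edges.
Enumerating all minimal edge subsets forming cycles...
Total circuits found: 3.

3


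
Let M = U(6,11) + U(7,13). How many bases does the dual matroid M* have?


(M1+M2)* = M1* + M2*.
M1* = U(5,11), bases: C(11,5) = 462.
M2* = U(6,13), bases: C(13,6) = 1716.
|B(M*)| = 462 * 1716 = 792792.

792792


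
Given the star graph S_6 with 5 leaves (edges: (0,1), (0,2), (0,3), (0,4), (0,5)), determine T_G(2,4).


A star on 6 vertices is a tree with 5 edges.
T(x,y) = x^(5) for any tree.
T(2,4) = 2^5 = 32.

32


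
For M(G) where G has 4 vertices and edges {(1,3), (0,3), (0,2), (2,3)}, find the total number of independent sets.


An independent set in a graphic matroid is an acyclic edge subset.
G has 4 vertices and 4 edges.
Enumerate all 2^4 = 16 subsets, checking for acyclicity.
Total independent sets = 14.

14


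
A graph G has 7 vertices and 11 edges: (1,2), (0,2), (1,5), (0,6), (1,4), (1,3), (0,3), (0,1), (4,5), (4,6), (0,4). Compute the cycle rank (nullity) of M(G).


Cycle rank (nullity) = |E| - r(M) = |E| - (|V| - c).
|E| = 11, |V| = 7, c = 1.
Nullity = 11 - (7 - 1) = 11 - 6 = 5.

5


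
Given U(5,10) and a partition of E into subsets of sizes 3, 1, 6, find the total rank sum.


r(Ai) = min(|Ai|, 5) for each part.
Sum = min(3,5) + min(1,5) + min(6,5)
    = 3 + 1 + 5
    = 9.

9


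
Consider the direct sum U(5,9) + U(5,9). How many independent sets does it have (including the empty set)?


For a direct sum, |I(M1+M2)| = |I(M1)| * |I(M2)|.
|I(U(5,9))| = sum C(9,k) for k=0..5 = 382.
|I(U(5,9))| = sum C(9,k) for k=0..5 = 382.
Total = 382 * 382 = 145924.

145924


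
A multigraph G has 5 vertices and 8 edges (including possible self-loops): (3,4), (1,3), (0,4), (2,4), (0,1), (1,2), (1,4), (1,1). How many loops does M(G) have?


In a graphic matroid, a loop is a self-loop edge (u,u) with rank 0.
Examining all 8 edges for self-loops...
Self-loops found: (1,1)
Number of loops = 1.

1


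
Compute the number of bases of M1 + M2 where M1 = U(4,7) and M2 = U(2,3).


Bases of a direct sum M1 + M2: |B| = |B(M1)| * |B(M2)|.
|B(U(4,7))| = C(7,4) = 35.
|B(U(2,3))| = C(3,2) = 3.
Total bases = 35 * 3 = 105.

105


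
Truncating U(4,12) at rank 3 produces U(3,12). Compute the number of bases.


Truncating U(4,12) to rank 3 gives U(3,12).
Bases of U(3,12) are all 3-element subsets of 12 elements.
Number of bases = (12 choose 3) = 220.

220


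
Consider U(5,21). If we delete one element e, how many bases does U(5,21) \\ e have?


Deleting e from U(5,21) gives U(5,20) since n > r.
Bases of U(5,20) = C(20,5) = 20! / (5! * 15!) = 15504.

15504


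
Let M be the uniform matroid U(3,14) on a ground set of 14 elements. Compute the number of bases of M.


Bases of U(3,14) are all 3-element subsets of the 14-element ground set.
Number of bases = C(14,3).
C(14,3) = (14 * 13 * 12) / (1 * 2 * 3) = 364.

364


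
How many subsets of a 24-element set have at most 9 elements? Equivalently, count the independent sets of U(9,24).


Independent sets of U(9,24) are all subsets of size <= 9.
Count = C(24,0) + C(24,1) + C(24,2) + C(24,3) + C(24,4) + C(24,5) + C(24,6) + C(24,7) + C(24,8) + C(24,9)
     = 1 + 24 + 276 + 2024 + 10626 + 42504 + 134596 + 346104 + 735471 + 1307504
     = 2579130.

2579130


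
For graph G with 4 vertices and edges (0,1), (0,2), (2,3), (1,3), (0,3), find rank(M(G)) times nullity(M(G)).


r(M) = |V| - c = 4 - 1 = 3.
nullity = |E| - r(M) = 5 - 3 = 2.
Product = 3 * 2 = 6.

6


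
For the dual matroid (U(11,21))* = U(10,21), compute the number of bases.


The dual of U(r,n) is U(n-r, n) = U(10,21).
Bases of U(10,21) are all (10)-element subsets.
|B(M*)| = C(21,10) = 352716.

352716


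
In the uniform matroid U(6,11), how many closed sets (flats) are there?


Flats of U(6,11): every subset of size < 6 is a flat, plus E itself.
Count = C(11,0) + C(11,1) + C(11,2) + C(11,3) + C(11,4) + C(11,5) + 1
     = 1 + 11 + 55 + 165 + 330 + 462 + 1
     = 1025.

1025


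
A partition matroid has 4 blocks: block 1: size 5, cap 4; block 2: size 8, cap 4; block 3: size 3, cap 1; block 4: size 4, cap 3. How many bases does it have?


A basis picks exactly ci elements from block i.
Number of bases = product of C(|Si|, ci).
= C(5,4) * C(8,4) * C(3,1) * C(4,3)
= 5 * 70 * 3 * 4
= 4200.

4200


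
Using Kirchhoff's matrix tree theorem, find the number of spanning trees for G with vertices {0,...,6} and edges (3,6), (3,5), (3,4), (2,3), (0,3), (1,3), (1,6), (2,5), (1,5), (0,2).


By Kirchhoff's matrix tree theorem, the number of spanning trees equals
the determinant of any cofactor of the Laplacian matrix L.
G has 7 vertices and 10 edges.
Computing the (6 x 6) cofactor determinant gives 55.

55


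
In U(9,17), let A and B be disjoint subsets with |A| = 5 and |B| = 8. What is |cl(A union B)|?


|A union B| = 5 + 8 = 13 (disjoint).
In U(9,17), cl(S) = S if |S| < 9, else cl(S) = E.
Since 13 >= 9, cl(A union B) = E.
|cl(A union B)| = 17.

17


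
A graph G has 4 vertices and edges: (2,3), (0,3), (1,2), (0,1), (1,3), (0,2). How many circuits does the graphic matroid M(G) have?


A circuit in a graphic matroid = edge set of a simple cycle.
G has 4 vertices and 6 edges.
Enumerating all minimal edge subsets forming cycles...
Total circuits found: 7.

7


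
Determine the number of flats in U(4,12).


Flats of U(4,12): every subset of size < 4 is a flat, plus E itself.
Count = C(12,0) + C(12,1) + C(12,2) + C(12,3) + 1
     = 1 + 12 + 66 + 220 + 1
     = 300.

300


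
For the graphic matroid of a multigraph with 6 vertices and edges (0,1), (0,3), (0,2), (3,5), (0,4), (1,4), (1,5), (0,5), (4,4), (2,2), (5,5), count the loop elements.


In a graphic matroid, a loop is a self-loop edge (u,u) with rank 0.
Examining all 11 edges for self-loops...
Self-loops found: (4,4), (2,2), (5,5)
Number of loops = 3.

3


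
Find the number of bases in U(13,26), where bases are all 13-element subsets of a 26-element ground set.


Bases of U(13,26) are all 13-element subsets of the 26-element ground set.
Number of bases = C(26,13).
C(26,13) = 10400600.

10400600


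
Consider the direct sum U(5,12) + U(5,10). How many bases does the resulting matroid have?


Bases of a direct sum M1 + M2: |B| = |B(M1)| * |B(M2)|.
|B(U(5,12))| = C(12,5) = 792.
|B(U(5,10))| = C(10,5) = 252.
Total bases = 792 * 252 = 199584.

199584


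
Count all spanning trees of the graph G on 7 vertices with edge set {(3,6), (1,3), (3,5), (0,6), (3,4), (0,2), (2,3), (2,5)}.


By Kirchhoff's matrix tree theorem, the number of spanning trees equals
the determinant of any cofactor of the Laplacian matrix L.
G has 7 vertices and 8 edges.
Computing the (6 x 6) cofactor determinant gives 11.

11


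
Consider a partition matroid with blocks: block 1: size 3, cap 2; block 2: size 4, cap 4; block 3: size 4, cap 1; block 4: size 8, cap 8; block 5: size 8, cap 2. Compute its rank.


Rank of a partition matroid = sum of min(|Si|, ci) for each block.
= min(3,2) + min(4,4) + min(4,1) + min(8,8) + min(8,2)
= 2 + 4 + 1 + 8 + 2
= 17.

17
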